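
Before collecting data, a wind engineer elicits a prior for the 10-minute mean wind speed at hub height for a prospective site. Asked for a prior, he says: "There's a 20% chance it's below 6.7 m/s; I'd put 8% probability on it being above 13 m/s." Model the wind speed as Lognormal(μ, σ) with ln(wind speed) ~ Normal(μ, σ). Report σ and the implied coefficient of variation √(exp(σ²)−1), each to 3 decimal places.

If T ~ Lognormal(μ,σ) then ln T ~ Normal(μ,σ), so the p-quantile of ln T is μ + z_p·σ.
ln(6.7) = 1.902 and ln(13) = 2.565; z_{0.2} = -0.8416, z_{0.92} = 1.405.
σ = (2.565 − 1.902)/(1.405 − (-0.8416)) = 0.295.
μ = 1.902 − (-0.8416)·0.295 = 2.150.
CV = √(exp(σ²)−1) = √(exp(0.0870)−1) = 0.302.

σ ≈ 0.295, CV ≈ 0.302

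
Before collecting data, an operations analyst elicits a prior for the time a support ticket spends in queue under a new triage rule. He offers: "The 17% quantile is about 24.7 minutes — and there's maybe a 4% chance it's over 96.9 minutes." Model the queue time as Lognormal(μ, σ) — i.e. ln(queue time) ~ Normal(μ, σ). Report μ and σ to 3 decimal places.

μ ≈ 3.689, σ ≈ 0.505

If T ~ Lognormal(μ,σ) then ln T ~ Normal(μ,σ), so the p-quantile of ln T is μ + z_p·σ.
ln(24.7) = 3.207 and ln(96.9) = 4.574; z_{0.17} = -0.9542, z_{0.96} = 1.751.
σ = (4.574 − 3.207)/(1.751 − (-0.9542)) = 0.505.
μ = 3.207 − (-0.9542)·0.505 = 3.689.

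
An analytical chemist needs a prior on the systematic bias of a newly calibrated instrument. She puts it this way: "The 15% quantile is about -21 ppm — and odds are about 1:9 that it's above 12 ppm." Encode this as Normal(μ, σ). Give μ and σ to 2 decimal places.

For Normal(μ,σ), the p-quantile is μ + z_p·σ. Here z_{0.15} = -1.036, z_{0.9} = 1.282.
So -21 = μ − 1.036σ and 12 = μ + 1.282σ.
Subtracting: σ = (12 − -21)/(1.282 − (-1.036)) = 14.24.
Then μ = -21 − (-1.036)·14.24 = -6.24.

μ = -6.24, σ = 14.24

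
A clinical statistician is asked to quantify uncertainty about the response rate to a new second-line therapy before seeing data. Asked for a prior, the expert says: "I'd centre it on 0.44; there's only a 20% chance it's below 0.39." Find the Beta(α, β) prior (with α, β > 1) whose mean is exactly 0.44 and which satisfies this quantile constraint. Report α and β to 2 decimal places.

With mean 0.44 fixed, write α = 0.44s, β = 0.56s where s = α+β.
Need P(θ < 0.39) = 0.2 under Beta(0.44s, 0.56s). Normal approximation: (q−m)/√(m(1−m)/s) ≈ z_{0.2} = -0.842, so s ≈ 0.44·0.56·(-0.842)²/(0.39−0.44)² = 69.8.
At s = 69.8: P(θ<0.39) ≈ 0.201. Adjusting to match 0.2 gives s ≈ 70.39.
So α = 0.44·70.39 ≈ 30.97, β = 0.56·70.39 ≈ 39.42.

α ≈ 30.97, β ≈ 39.42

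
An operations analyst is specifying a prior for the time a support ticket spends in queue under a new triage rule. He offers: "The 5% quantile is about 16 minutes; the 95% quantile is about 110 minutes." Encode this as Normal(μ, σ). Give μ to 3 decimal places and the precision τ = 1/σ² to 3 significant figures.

The p-quantile of Normal(μ,σ) is μ + z_p·σ, with z_{0.05} = -1.645 and z_{0.95} = 1.645.
Eliminate σ: μ = (z₂·x₁ − z₁·x₂)/(z₂ − z₁) = (1.645·16 − (-1.645)·110)/3.29 = 63.000.
Then σ = (x₂ − x₁)/(z₂ − z₁) = (110 − 16)/3.29 = 28.574.
Precision τ = 1/σ² = 1/28.57² = 0.00122.

μ = 63.000, τ = 0.00122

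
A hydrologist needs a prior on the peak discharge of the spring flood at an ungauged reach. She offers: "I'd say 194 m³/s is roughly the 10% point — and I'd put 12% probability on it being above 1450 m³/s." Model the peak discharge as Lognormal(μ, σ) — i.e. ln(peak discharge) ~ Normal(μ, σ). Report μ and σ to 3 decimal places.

μ ≈ 6.317, σ ≈ 0.819

If T ~ Lognormal(μ,σ) then ln T ~ Normal(μ,σ), so the p-quantile of ln T is μ + z_p·σ.
ln(194) = 5.268 and ln(1450) = 7.279; z_{0.1} = -1.282, z_{0.88} = 1.175.
σ = (7.279 − 5.268)/(1.175 − (-1.282)) = 0.819.
μ = 5.268 − (-1.282)·0.819 = 6.317.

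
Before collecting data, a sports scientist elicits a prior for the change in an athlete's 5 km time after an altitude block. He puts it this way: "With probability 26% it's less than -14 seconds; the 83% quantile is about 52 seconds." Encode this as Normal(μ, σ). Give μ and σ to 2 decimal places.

For Normal(μ,σ), the p-quantile is μ + z_p·σ. Here z_{0.26} = -0.6433, z_{0.83} = 0.9542.
So -14 = μ − 0.6433σ and 52 = μ + 0.9542σ.
Subtracting: σ = (52 − -14)/(0.9542 − (-0.6433)) = 41.31.
Then μ = -14 − (-0.6433)·41.31 = 12.58.

μ = 12.58, σ = 41.31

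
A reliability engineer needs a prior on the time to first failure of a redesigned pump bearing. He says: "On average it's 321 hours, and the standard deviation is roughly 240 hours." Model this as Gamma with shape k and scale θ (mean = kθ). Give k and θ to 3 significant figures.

k ≈ 1.79, θ ≈ 179

For Gamma(k, scale θ): mean = kθ, variance = kθ², so CV = 1/√k.
CV = SD/mean = 240/321 = 0.7477, hence k = 1/CV² = 1.79.
Then θ = mean/k = 321/1.79 = 179.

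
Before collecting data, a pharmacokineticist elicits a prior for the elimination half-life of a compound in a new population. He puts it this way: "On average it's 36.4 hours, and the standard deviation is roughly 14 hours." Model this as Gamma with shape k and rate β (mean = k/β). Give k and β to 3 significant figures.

For Gamma(k, rate β): mean = k/β, variance = k/β², so CV = 1/√k.
CV = SD/mean = 14/36.4 = 0.3846, hence k = 1/CV² = 6.76.
Then β = k/mean = 6.76/36.4 = 0.186.

k ≈ 6.76, β ≈ 0.186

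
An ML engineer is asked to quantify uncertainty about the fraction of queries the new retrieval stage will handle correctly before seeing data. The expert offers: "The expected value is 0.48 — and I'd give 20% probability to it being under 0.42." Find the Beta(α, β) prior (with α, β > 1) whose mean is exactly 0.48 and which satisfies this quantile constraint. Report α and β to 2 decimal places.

α ≈ 23.70, β ≈ 25.68

With mean 0.48 fixed, write α = 0.48s, β = 0.52s where s = α+β.
Need P(θ < 0.42) = 0.2 under Beta(0.48s, 0.52s). Normal approximation: (q−m)/√(m(1−m)/s) ≈ z_{0.2} = -0.842, so s ≈ 0.48·0.52·(-0.842)²/(0.42−0.48)² = 49.1.
At s = 49.1: P(θ<0.42) ≈ 0.201. Adjusting to match 0.2 gives s ≈ 49.38.
So α = 0.48·49.38 ≈ 23.70, β = 0.52·49.38 ≈ 25.68.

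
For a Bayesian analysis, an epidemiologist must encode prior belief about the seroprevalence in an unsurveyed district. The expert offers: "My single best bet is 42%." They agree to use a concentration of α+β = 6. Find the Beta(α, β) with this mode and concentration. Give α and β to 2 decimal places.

For α,β > 1 the Beta mode is (α−1)/(α+β−2). With α+β = 6, the mode is (α−1)/4.
Set (α−1)/4 = 0.42 → α = 1 + 0.42·4 = 2.68.
β = 6 − α = 3.32.

α = 2.68, β = 3.32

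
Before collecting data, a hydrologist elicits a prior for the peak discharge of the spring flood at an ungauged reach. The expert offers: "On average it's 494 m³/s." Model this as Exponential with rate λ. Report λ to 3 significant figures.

λ ≈ 0.00202

Exponential mean = 1/λ, so λ = 1/494.0 = 0.00202.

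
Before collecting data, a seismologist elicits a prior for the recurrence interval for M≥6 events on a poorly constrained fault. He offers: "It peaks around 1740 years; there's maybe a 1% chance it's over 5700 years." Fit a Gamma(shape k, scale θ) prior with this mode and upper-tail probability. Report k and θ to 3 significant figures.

k ≈ 4.13, θ ≈ 556

Gamma(k,θ) with k>1 has mode (k−1)θ, so θ = 1740/(k−1).
Need P(X < 5700) = 0.99 with θ tied to k this way. Start at k = 2, θ = 1740: P(X<5700) ≈ 0.838.
Too low — raise k to concentrate. Iterating converges to k ≈ 4.13.
Then θ = 1740/(4.13−1) ≈ 556.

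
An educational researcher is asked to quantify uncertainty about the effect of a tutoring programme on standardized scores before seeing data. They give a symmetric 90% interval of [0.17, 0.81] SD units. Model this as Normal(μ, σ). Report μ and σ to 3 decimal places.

μ = 0.490, σ = 0.195

A symmetric 90% interval runs μ ± z·σ with z = 1.645.
Half-width = 0.32, so σ = 0.32/1.645 = 0.195.
μ is the interval midpoint, 0.490.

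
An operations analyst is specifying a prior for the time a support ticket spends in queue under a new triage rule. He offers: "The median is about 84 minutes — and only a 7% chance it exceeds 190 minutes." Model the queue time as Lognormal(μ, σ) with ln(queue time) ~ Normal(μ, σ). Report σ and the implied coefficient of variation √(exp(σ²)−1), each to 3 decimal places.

If T ~ Lognormal(μ,σ) then ln T ~ Normal(μ,σ), so the p-quantile of ln T is μ + z_p·σ.
ln(84) = 4.431 and ln(190) = 5.247; z_{0.5} = 0, z_{0.93} = 1.476.
σ = (5.247 − 4.431)/(1.476 − (0)) = 0.553.
μ = 4.431 − (0)·0.553 = 4.431.
CV = √(exp(σ²)−1) = √(exp(0.3059)−1) = 0.598.

σ ≈ 0.553, CV ≈ 0.598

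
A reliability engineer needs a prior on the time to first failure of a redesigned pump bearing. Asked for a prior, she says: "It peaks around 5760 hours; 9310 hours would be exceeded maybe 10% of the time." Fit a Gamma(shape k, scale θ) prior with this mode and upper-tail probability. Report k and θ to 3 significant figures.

k ≈ 9.16, θ ≈ 706

Gamma(k,θ) with k>1 has mode (k−1)θ, so θ = 5760/(k−1).
Need P(X < 9310) = 0.9 with θ tied to k this way. Start at k = 2, θ = 5760: P(X<9310) ≈ 0.480.
Too low — raise k to concentrate. Iterating converges to k ≈ 9.16.
Then θ = 5760/(9.16−1) ≈ 706.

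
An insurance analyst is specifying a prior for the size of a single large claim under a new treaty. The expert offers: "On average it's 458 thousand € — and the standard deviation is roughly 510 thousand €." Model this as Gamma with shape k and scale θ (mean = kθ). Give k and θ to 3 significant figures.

k ≈ 0.806, θ ≈ 568

For Gamma(k, scale θ): mean = kθ, variance = kθ², so CV = 1/√k.
CV = SD/mean = 510/458 = 1.114, hence k = 1/CV² = 0.806.
Then θ = mean/k = 458/0.806 = 568.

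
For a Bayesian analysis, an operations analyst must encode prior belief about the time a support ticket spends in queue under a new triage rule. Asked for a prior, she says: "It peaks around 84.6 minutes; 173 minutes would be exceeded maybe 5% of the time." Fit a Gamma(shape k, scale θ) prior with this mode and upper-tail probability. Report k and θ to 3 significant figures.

k ≈ 6.41, θ ≈ 15.6

Gamma(k,θ) with k>1 has mode (k−1)θ, so θ = 84.6/(k−1).
Need P(X < 173) = 0.95 with θ tied to k this way. Start at k = 2, θ = 84.6: P(X<173) ≈ 0.606.
Too low — raise k to concentrate. Iterating converges to k ≈ 6.41.
Then θ = 84.6/(6.41−1) ≈ 15.6.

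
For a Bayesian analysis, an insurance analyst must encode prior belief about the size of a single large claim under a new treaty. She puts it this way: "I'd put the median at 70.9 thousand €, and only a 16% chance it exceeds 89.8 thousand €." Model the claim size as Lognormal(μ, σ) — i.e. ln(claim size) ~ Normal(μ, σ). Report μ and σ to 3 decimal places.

If T ~ Lognormal(μ,σ) then ln T ~ Normal(μ,σ), so the p-quantile of ln T is μ + z_p·σ.
ln(70.9) = 4.261 and ln(89.8) = 4.498; z_{0.5} = 0, z_{0.84} = 0.9945.
σ = (4.498 − 4.261)/(0.9945 − (0)) = 0.238.
μ = 4.261 − (0)·0.238 = 4.261.

μ ≈ 4.261, σ ≈ 0.238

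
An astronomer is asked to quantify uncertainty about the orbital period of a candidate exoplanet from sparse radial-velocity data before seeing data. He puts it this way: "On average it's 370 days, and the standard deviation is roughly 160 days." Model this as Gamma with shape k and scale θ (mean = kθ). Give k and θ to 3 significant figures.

For Gamma(k, scale θ): mean = kθ, variance = kθ², so CV = 1/√k.
CV = SD/mean = 160/370 = 0.4324, hence k = 1/CV² = 5.35.
Then θ = mean/k = 370/5.35 = 69.2.

k ≈ 5.35, θ ≈ 69.2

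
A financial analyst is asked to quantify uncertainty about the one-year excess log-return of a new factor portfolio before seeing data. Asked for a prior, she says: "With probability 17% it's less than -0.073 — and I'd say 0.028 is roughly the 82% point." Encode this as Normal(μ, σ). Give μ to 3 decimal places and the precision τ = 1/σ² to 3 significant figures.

μ = -0.021, τ = 343

For Normal(μ,σ), the p-quantile is μ + z_p·σ. Here z_{0.17} = -0.9542, z_{0.82} = 0.9154.
So -0.073 = μ − 0.9542σ and 0.028 = μ + 0.9154σ.
Subtracting: σ = (0.028 − -0.073)/(0.9154 − (-0.9542)) = 0.054.
Then μ = -0.073 − (-0.9542)·0.054 = -0.021.
Precision τ = 1/σ² = 1/0.05402² = 343.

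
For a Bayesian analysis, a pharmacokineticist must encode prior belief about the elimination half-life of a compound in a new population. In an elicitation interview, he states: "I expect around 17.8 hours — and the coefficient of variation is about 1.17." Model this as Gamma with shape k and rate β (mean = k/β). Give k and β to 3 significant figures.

For Gamma(k, rate β): mean = k/β, variance = k/β², so CV = 1/√k.
CV = 1.17, hence k = 1/CV² = 0.731.
Then β = k/mean = 0.731/17.8 = 0.041.

k ≈ 0.731, β ≈ 0.041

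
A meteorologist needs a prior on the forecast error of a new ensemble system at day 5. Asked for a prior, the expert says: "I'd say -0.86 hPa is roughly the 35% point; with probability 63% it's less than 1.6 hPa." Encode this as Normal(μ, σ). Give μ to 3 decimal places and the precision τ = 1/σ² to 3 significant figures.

For Normal(μ,σ), the p-quantile is μ + z_p·σ. Here z_{0.35} = -0.3853, z_{0.63} = 0.3319.
So -0.86 = μ − 0.3853σ and 1.6 = μ + 0.3319σ.
Subtracting: σ = (1.6 − -0.86)/(0.3319 − (-0.3853)) = 3.430.
Then μ = -0.86 − (-0.3853)·3.430 = 0.462.
Precision τ = 1/σ² = 1/3.43² = 0.085.

μ = 0.462, τ = 0.085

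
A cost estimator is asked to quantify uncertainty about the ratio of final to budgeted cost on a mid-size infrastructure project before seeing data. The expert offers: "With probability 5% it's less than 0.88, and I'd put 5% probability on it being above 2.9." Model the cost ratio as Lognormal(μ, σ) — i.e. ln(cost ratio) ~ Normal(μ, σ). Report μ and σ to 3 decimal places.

μ ≈ 0.468, σ ≈ 0.363

If T ~ Lognormal(μ,σ) then ln T ~ Normal(μ,σ), so the p-quantile of ln T is μ + z_p·σ.
ln(0.88) = -0.1278 and ln(2.9) = 1.065; z_{0.05} = -1.645, z_{0.95} = 1.645.
σ = (1.065 − -0.1278)/(1.645 − (-1.645)) = 0.363.
μ = -0.1278 − (-1.645)·0.363 = 0.468.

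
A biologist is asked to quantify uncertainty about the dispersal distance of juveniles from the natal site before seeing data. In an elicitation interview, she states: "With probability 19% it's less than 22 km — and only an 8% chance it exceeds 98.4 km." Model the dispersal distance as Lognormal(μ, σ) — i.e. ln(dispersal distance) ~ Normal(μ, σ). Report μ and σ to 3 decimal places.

μ ≈ 3.667, σ ≈ 0.656

If T ~ Lognormal(μ,σ) then ln T ~ Normal(μ,σ), so the p-quantile of ln T is μ + z_p·σ.
ln(22) = 3.091 and ln(98.4) = 4.589; z_{0.19} = -0.8779, z_{0.92} = 1.405.
σ = (4.589 − 3.091)/(1.405 − (-0.8779)) = 0.656.
μ = 3.091 − (-0.8779)·0.656 = 3.667.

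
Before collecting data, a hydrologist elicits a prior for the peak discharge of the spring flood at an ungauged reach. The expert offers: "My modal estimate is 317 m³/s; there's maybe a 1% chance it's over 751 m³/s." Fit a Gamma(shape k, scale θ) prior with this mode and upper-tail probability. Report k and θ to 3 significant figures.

Gamma(k,θ) with k>1 has mode (k−1)θ, so θ = 317/(k−1).
Need P(X < 751) = 0.99 with θ tied to k this way. Start at k = 2, θ = 317: P(X<751) ≈ 0.685.
Too low — raise k to concentrate. Iterating converges to k ≈ 7.38.
Then θ = 317/(7.38−1) ≈ 49.7.

k ≈ 7.38, θ ≈ 49.7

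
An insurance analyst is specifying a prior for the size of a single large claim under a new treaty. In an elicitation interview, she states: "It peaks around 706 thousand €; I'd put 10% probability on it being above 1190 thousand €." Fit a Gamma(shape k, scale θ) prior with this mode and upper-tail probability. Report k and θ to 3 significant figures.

Gamma(k,θ) with k>1 has mode (k−1)θ, so θ = 706/(k−1).
Need P(X < 1190) = 0.9 with θ tied to k this way. Start at k = 2, θ = 706: P(X<1190) ≈ 0.502.
Too low — raise k to concentrate. Iterating converges to k ≈ 7.94.
Then θ = 706/(7.94−1) ≈ 102.

k ≈ 7.94, θ ≈ 102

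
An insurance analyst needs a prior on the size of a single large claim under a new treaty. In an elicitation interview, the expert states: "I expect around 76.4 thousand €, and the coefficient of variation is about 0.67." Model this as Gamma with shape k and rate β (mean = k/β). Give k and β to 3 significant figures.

For Gamma(k, rate β): mean = k/β, variance = k/β², so CV = 1/√k.
CV = 0.67, hence k = 1/CV² = 2.23.
Then β = k/mean = 2.23/76.4 = 0.0292.

k ≈ 2.23, β ≈ 0.0292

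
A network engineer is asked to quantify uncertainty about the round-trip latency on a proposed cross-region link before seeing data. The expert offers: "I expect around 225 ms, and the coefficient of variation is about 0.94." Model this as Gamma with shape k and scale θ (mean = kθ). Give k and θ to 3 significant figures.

k ≈ 1.13, θ ≈ 199

For Gamma(k, scale θ): mean = kθ, variance = kθ², so CV = 1/√k.
CV = 0.94, hence k = 1/CV² = 1.13.
Then θ = mean/k = 225/1.13 = 199.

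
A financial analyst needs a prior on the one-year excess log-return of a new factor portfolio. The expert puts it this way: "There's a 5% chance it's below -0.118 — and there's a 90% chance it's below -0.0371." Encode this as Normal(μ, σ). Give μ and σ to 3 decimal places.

The p-quantile of Normal(μ,σ) is μ + z_p·σ, with z_{0.05} = -1.645 and z_{0.9} = 1.282.
Eliminate σ: μ = (z₂·x₁ − z₁·x₂)/(z₂ − z₁) = (1.282·-0.118 − (-1.645)·-0.0371)/2.926 = -0.073.
Then σ = (x₂ − x₁)/(z₂ − z₁) = (-0.0371 − -0.118)/2.926 = 0.028.

μ = -0.073, σ = 0.028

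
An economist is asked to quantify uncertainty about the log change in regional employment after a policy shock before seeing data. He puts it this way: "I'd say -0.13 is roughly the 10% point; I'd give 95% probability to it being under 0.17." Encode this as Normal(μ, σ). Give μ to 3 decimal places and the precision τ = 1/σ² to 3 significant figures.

The p-quantile of Normal(μ,σ) is μ + z_p·σ, with z_{0.1} = -1.282 and z_{0.95} = 1.645.
Eliminate σ: μ = (z₂·x₁ − z₁·x₂)/(z₂ − z₁) = (1.645·-0.13 − (-1.282)·0.17)/2.926 = 0.001.
Then σ = (x₂ − x₁)/(z₂ − z₁) = (0.17 − -0.13)/2.926 = 0.103.
Precision τ = 1/σ² = 1/0.1025² = 95.2.

μ = 0.001, τ = 95.2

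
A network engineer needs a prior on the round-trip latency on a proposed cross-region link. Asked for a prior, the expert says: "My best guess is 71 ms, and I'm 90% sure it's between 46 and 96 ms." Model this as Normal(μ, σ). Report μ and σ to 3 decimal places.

A symmetric 90% interval runs μ ± z·σ with z = 1.645.
Half-width = 25, so σ = 25/1.645 = 15.199.
μ is the stated best guess, 71.000.

μ = 71.000, σ = 15.199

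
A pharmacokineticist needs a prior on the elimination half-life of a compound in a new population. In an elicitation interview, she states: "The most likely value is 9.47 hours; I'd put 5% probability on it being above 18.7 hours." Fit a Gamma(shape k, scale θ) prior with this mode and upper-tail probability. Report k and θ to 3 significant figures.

Gamma(k,θ) with k>1 has mode (k−1)θ, so θ = 9.47/(k−1).
Need P(X < 18.7) = 0.95 with θ tied to k this way. Start at k = 2, θ = 9.47: P(X<18.7) ≈ 0.587.
Too low — raise k to concentrate. Iterating converges to k ≈ 6.99.
Then θ = 9.47/(6.99−1) ≈ 1.58.

k ≈ 6.99, θ ≈ 1.58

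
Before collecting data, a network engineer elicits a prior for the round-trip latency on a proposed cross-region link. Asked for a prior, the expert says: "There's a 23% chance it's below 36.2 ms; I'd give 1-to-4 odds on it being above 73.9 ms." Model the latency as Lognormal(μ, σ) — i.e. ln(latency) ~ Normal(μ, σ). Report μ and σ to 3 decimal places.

If T ~ Lognormal(μ,σ) then ln T ~ Normal(μ,σ), so the p-quantile of ln T is μ + z_p·σ.
ln(36.2) = 3.589 and ln(73.9) = 4.303; z_{0.23} = -0.7388, z_{0.8} = 0.8416.
σ = (4.303 − 3.589)/(0.8416 − (-0.7388)) = 0.452.
μ = 3.589 − (-0.7388)·0.452 = 3.923.

μ ≈ 3.923, σ ≈ 0.452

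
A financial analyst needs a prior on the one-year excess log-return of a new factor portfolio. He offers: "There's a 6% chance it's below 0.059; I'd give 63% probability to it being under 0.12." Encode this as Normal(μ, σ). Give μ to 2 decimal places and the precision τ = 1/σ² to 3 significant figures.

For Normal(μ,σ), the p-quantile is μ + z_p·σ. Here z_{0.06} = -1.555, z_{0.63} = 0.3319.
So 0.059 = μ − 1.555σ and 0.12 = μ + 0.3319σ.
Subtracting: σ = (0.12 − 0.059)/(0.3319 − (-1.555)) = 0.03.
Then μ = 0.059 − (-1.555)·0.03 = 0.11.
Precision τ = 1/σ² = 1/0.03233² = 957.

μ = 0.11, τ = 957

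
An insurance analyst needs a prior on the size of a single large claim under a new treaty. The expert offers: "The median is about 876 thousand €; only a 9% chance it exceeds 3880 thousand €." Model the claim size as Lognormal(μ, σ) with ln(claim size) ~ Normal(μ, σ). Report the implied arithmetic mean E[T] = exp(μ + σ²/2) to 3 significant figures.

E[T] ≈ 1620 thousand €

If T ~ Lognormal(μ,σ) then ln T ~ Normal(μ,σ), so the p-quantile of ln T is μ + z_p·σ.
ln(876) = 6.775 and ln(3880) = 8.264; z_{0.5} = 0, z_{0.91} = 1.341.
σ = (8.264 − 6.775)/(1.341 − (0)) = 1.110.
μ = 6.775 − (0)·1.110 = 6.775.
E[T] = exp(μ + σ²/2) = exp(6.775 + 0.6160) = 1620 thousand €.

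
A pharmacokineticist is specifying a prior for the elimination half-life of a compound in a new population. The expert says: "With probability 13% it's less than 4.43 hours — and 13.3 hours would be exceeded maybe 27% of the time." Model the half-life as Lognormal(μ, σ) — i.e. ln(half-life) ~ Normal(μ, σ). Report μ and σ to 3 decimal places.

μ ≈ 2.200, σ ≈ 0.632

If T ~ Lognormal(μ,σ) then ln T ~ Normal(μ,σ), so the p-quantile of ln T is μ + z_p·σ.
ln(4.43) = 1.488 and ln(13.3) = 2.588; z_{0.13} = -1.126, z_{0.73} = 0.6128.
σ = (2.588 − 1.488)/(0.6128 − (-1.126)) = 0.632.
μ = 1.488 − (-1.126)·0.632 = 2.200.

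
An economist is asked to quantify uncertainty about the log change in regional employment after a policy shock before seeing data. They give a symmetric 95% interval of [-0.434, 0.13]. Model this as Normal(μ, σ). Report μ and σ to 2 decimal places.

μ = -0.15, σ = 0.14

A symmetric 95% interval runs μ ± z·σ with z = 1.96.
Half-width = 0.282, so σ = 0.282/1.96 = 0.14.
μ is the interval midpoint, -0.15.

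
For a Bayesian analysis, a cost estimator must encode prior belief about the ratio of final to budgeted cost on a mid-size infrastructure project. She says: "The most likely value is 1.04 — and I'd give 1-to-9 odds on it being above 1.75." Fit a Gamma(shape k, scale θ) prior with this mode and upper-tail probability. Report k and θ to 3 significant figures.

Gamma(k,θ) with k>1 has mode (k−1)θ, so θ = 1.04/(k−1).
Need P(X < 1.75) = 0.9 with θ tied to k this way. Start at k = 2, θ = 1.04: P(X<1.75) ≈ 0.501.
Too low — raise k to concentrate. Iterating converges to k ≈ 7.98.
Then θ = 1.04/(7.98−1) ≈ 0.149.

k ≈ 7.98, θ ≈ 0.149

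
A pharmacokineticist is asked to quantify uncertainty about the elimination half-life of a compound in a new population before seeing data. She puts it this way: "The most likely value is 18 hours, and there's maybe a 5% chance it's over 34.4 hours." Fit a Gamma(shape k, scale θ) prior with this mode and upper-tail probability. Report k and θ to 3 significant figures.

Gamma(k,θ) with k>1 has mode (k−1)θ, so θ = 18/(k−1).
Need P(X < 34.4) = 0.95 with θ tied to k this way. Start at k = 2, θ = 18: P(X<34.4) ≈ 0.569.
Too low — raise k to concentrate. Iterating converges to k ≈ 7.62.
Then θ = 18/(7.62−1) ≈ 2.72.

k ≈ 7.62, θ ≈ 2.72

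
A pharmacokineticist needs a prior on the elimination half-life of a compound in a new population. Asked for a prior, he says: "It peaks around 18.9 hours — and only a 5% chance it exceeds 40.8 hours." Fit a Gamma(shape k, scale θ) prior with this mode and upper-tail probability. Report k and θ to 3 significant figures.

k ≈ 5.65, θ ≈ 4.06

Gamma(k,θ) with k>1 has mode (k−1)θ, so θ = 18.9/(k−1).
Need P(X < 40.8) = 0.95 with θ tied to k this way. Start at k = 2, θ = 18.9: P(X<40.8) ≈ 0.635.
Too low — raise k to concentrate. Iterating converges to k ≈ 5.65.
Then θ = 18.9/(5.65−1) ≈ 4.06.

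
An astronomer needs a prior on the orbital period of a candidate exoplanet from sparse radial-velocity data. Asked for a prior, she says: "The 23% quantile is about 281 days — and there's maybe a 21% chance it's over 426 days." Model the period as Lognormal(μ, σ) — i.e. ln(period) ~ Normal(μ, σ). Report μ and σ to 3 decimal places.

If T ~ Lognormal(μ,σ) then ln T ~ Normal(μ,σ), so the p-quantile of ln T is μ + z_p·σ.
ln(281) = 5.638 and ln(426) = 6.054; z_{0.23} = -0.7388, z_{0.79} = 0.8064.
σ = (6.054 − 5.638)/(0.8064 − (-0.7388)) = 0.269.
μ = 5.638 − (-0.7388)·0.269 = 5.837.

μ ≈ 5.837, σ ≈ 0.269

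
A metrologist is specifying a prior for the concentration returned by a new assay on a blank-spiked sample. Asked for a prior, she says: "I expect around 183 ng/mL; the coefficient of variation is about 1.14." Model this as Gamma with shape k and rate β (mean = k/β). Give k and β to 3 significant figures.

k ≈ 0.769, β ≈ 0.0042

For Gamma(k, rate β): mean = k/β, variance = k/β², so CV = 1/√k.
CV = 1.14, hence k = 1/CV² = 0.769.
Then β = k/mean = 0.769/183 = 0.0042.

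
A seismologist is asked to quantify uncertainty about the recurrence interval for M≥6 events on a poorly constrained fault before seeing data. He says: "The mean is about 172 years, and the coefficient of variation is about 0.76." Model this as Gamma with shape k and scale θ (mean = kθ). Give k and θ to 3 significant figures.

For Gamma(k, scale θ): mean = kθ, variance = kθ², so CV = 1/√k.
CV = 0.76, hence k = 1/CV² = 1.73.
Then θ = mean/k = 172/1.73 = 99.3.

k ≈ 1.73, θ ≈ 99.3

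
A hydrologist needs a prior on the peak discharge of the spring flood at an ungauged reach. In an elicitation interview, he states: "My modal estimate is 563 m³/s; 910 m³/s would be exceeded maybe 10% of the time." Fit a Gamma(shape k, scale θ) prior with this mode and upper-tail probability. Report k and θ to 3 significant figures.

k ≈ 9.16, θ ≈ 69

Gamma(k,θ) with k>1 has mode (k−1)θ, so θ = 563/(k−1).
Need P(X < 910) = 0.9 with θ tied to k this way. Start at k = 2, θ = 563: P(X<910) ≈ 0.480.
Too low — raise k to concentrate. Iterating converges to k ≈ 9.16.
Then θ = 563/(9.16−1) ≈ 69.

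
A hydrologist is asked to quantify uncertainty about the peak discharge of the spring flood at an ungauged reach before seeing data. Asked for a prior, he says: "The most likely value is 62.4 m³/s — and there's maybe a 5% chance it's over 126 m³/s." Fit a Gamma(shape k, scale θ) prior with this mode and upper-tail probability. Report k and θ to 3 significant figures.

k ≈ 6.61, θ ≈ 11.1

Gamma(k,θ) with k>1 has mode (k−1)θ, so θ = 62.4/(k−1).
Need P(X < 126) = 0.95 with θ tied to k this way. Start at k = 2, θ = 62.4: P(X<126) ≈ 0.599.
Too low — raise k to concentrate. Iterating converges to k ≈ 6.61.
Then θ = 62.4/(6.61−1) ≈ 11.1.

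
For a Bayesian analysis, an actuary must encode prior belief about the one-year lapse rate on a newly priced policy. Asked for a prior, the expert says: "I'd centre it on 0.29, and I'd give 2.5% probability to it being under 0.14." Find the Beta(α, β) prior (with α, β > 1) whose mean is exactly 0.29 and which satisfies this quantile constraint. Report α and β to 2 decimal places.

With mean 0.29 fixed, write α = 0.29s, β = 0.71s where s = α+β.
Need P(θ < 0.14) = 0.025 under Beta(0.29s, 0.71s). Normal approximation: (q−m)/√(m(1−m)/s) ≈ z_{0.025} = -1.96, so s ≈ 0.29·0.71·(-1.96)²/(0.14−0.29)² = 35.2.
At s = 35.2: P(θ<0.14) ≈ 0.013. Adjusting to match 0.025 gives s ≈ 27.66.
So α = 0.29·27.66 ≈ 8.02, β = 0.71·27.66 ≈ 19.64.

α ≈ 8.02, β ≈ 19.64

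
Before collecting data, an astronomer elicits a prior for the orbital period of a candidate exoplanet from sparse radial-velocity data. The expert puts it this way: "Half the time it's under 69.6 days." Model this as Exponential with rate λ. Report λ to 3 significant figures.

Exponential median = ln 2 / λ, so λ = ln 2 / 69.6 = 0.00996.

λ ≈ 0.00996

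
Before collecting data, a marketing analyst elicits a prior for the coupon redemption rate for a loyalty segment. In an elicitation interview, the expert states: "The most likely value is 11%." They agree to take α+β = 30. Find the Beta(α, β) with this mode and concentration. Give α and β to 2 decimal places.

α = 4.08, β = 25.92

For α,β > 1 the Beta mode is (α−1)/(α+β−2). With α+β = 30, the mode is (α−1)/28.
Set (α−1)/28 = 0.11 → α = 1 + 0.11·28 = 4.08.
β = 30 − α = 25.92.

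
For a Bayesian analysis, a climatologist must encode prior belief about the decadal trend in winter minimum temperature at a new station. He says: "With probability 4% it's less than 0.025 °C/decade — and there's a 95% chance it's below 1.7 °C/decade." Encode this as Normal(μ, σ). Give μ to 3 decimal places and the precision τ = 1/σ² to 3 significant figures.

The p-quantile of Normal(μ,σ) is μ + z_p·σ, with z_{0.04} = -1.751 and z_{0.95} = 1.645.
Eliminate σ: μ = (z₂·x₁ − z₁·x₂)/(z₂ − z₁) = (1.645·0.025 − (-1.751)·1.7)/3.396 = 0.889.
Then σ = (x₂ − x₁)/(z₂ − z₁) = (1.7 − 0.025)/3.396 = 0.493.
Precision τ = 1/σ² = 1/0.4933² = 4.11.

μ = 0.889, τ = 4.11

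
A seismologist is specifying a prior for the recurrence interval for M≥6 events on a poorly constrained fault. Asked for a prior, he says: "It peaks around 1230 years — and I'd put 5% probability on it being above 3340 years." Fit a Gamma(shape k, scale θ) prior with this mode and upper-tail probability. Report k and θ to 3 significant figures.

k ≈ 3.69, θ ≈ 457

Gamma(k,θ) with k>1 has mode (k−1)θ, so θ = 1230/(k−1).
Need P(X < 3340) = 0.95 with θ tied to k this way. Start at k = 2, θ = 1230: P(X<3340) ≈ 0.754.
Too low — raise k to concentrate. Iterating converges to k ≈ 3.69.
Then θ = 1230/(3.69−1) ≈ 457.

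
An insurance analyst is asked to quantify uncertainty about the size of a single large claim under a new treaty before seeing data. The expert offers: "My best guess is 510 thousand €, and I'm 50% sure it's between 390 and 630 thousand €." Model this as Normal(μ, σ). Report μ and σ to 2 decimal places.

A symmetric 50% interval runs μ ± z·σ with z = 0.6745.
Half-width = 120, so σ = 120/0.6745 = 177.91.
μ is the stated best guess, 510.00.

μ = 510.00, σ = 177.91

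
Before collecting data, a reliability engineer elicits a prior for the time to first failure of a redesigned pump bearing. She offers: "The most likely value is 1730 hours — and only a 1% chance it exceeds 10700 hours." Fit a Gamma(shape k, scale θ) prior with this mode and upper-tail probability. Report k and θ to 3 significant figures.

Gamma(k,θ) with k>1 has mode (k−1)θ, so θ = 1730/(k−1).
Need P(X < 10700) = 0.99 with θ tied to k this way. Start at k = 2, θ = 1730: P(X<10700) ≈ 0.985.
Too low — raise k to concentrate. Iterating converges to k ≈ 2.1.
Then θ = 1730/(2.1−1) ≈ 1570.

k ≈ 2.1, θ ≈ 1570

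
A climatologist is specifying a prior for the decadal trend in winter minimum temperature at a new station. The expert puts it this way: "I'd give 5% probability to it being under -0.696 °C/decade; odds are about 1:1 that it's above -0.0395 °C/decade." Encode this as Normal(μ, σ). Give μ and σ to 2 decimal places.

For Normal(μ,σ), the p-quantile is μ + z_p·σ. Here z_{0.05} = -1.645, z_{0.5} = 0.
So -0.696 = μ − 1.645σ and -0.0395 = μ + 0σ.
Subtracting: σ = (-0.0395 − -0.696)/(0 − (-1.645)) = 0.40.
Then μ = -0.696 − (-1.645)·0.40 = -0.04.

μ = -0.04, σ = 0.40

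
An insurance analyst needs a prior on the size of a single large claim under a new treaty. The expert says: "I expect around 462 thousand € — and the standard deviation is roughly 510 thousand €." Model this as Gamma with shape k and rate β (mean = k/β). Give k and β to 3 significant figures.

For Gamma(k, rate β): mean = k/β, variance = k/β², so CV = 1/√k.
CV = SD/mean = 510/462 = 1.104, hence k = 1/CV² = 0.821.
Then β = k/mean = 0.821/462 = 0.00178.

k ≈ 0.821, β ≈ 0.00178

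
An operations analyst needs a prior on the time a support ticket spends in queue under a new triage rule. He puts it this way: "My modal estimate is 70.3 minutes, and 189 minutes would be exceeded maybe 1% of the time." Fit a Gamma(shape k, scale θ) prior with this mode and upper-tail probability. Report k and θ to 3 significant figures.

k ≈ 5.72, θ ≈ 14.9

Gamma(k,θ) with k>1 has mode (k−1)θ, so θ = 70.3/(k−1).
Need P(X < 189) = 0.99 with θ tied to k this way. Start at k = 2, θ = 70.3: P(X<189) ≈ 0.749.
Too low — raise k to concentrate. Iterating converges to k ≈ 5.72.
Then θ = 70.3/(5.72−1) ≈ 14.9.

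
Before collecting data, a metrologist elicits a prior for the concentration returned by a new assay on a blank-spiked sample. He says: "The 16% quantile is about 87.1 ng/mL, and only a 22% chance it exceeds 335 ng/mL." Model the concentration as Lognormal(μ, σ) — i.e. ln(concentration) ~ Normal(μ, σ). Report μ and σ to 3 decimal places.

If T ~ Lognormal(μ,σ) then ln T ~ Normal(μ,σ), so the p-quantile of ln T is μ + z_p·σ.
ln(87.1) = 4.467 and ln(335) = 5.814; z_{0.16} = -0.9945, z_{0.78} = 0.7722.
σ = (5.814 − 4.467)/(0.7722 − (-0.9945)) = 0.763.
μ = 4.467 − (-0.9945)·0.763 = 5.225.

μ ≈ 5.225, σ ≈ 0.763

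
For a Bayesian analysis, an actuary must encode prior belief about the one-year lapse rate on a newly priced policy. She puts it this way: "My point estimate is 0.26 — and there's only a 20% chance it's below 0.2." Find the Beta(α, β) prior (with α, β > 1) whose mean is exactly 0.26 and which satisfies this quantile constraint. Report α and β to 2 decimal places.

α ≈ 10.16, β ≈ 28.91

With mean 0.26 fixed, write α = 0.26s, β = 0.74s where s = α+β.
Need P(θ < 0.2) = 0.2 under Beta(0.26s, 0.74s). Normal approximation: (q−m)/√(m(1−m)/s) ≈ z_{0.2} = -0.842, so s ≈ 0.26·0.74·(-0.842)²/(0.2−0.26)² = 37.9.
At s = 37.9: P(θ<0.2) ≈ 0.204. Adjusting to match 0.2 gives s ≈ 39.06.
So α = 0.26·39.06 ≈ 10.16, β = 0.74·39.06 ≈ 28.91.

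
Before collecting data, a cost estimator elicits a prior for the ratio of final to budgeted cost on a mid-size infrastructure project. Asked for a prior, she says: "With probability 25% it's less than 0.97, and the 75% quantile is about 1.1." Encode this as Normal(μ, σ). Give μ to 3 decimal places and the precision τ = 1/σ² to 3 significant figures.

For Normal(μ,σ), the p-quantile is μ + z_p·σ. Here z_{0.25} = -0.6745, z_{0.75} = 0.6745.
So 0.97 = μ − 0.6745σ and 1.1 = μ + 0.6745σ.
Subtracting: σ = (1.1 − 0.97)/(0.6745 − (-0.6745)) = 0.096.
Then μ = 0.97 − (-0.6745)·0.096 = 1.035.
Precision τ = 1/σ² = 1/0.09637² = 108.

μ = 1.035, τ = 108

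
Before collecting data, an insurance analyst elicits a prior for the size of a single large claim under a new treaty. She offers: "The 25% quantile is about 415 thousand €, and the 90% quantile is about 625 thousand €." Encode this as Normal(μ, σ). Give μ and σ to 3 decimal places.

μ = 487.413, σ = 107.360

For Normal(μ,σ), the p-quantile is μ + z_p·σ. Here z_{0.25} = -0.6745, z_{0.9} = 1.282.
So 415 = μ − 0.6745σ and 625 = μ + 1.282σ.
Subtracting: σ = (625 − 415)/(1.282 − (-0.6745)) = 107.360.
Then μ = 415 − (-0.6745)·107.360 = 487.413.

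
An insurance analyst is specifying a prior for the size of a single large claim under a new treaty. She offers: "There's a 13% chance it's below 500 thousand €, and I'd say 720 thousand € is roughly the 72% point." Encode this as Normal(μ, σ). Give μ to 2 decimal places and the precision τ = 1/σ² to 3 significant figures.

For Normal(μ,σ), the p-quantile is μ + z_p·σ. Here z_{0.13} = -1.126, z_{0.72} = 0.5828.
So 500 = μ − 1.126σ and 720 = μ + 0.5828σ.
Subtracting: σ = (720 − 500)/(0.5828 − (-1.126)) = 128.71.
Then μ = 500 − (-1.126)·128.71 = 644.98.
Precision τ = 1/σ² = 1/128.7² = 6.04e-05.

μ = 644.98, τ = 6.04e-05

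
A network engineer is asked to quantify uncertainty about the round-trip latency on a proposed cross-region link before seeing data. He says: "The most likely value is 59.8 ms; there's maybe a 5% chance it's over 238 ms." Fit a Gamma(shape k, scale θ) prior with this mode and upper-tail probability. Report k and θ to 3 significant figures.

k ≈ 2.32, θ ≈ 45.3

Gamma(k,θ) with k>1 has mode (k−1)θ, so θ = 59.8/(k−1).
Need P(X < 238) = 0.95 with θ tied to k this way. Start at k = 2, θ = 59.8: P(X<238) ≈ 0.907.
Too low — raise k to concentrate. Iterating converges to k ≈ 2.32.
Then θ = 59.8/(2.32−1) ≈ 45.3.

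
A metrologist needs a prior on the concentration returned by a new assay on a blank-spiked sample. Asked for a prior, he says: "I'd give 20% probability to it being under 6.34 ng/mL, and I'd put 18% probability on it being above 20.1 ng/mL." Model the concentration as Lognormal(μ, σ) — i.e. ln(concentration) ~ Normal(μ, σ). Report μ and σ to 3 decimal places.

μ ≈ 2.400, σ ≈ 0.657

If T ~ Lognormal(μ,σ) then ln T ~ Normal(μ,σ), so the p-quantile of ln T is μ + z_p·σ.
ln(6.34) = 1.847 and ln(20.1) = 3.001; z_{0.2} = -0.8416, z_{0.82} = 0.9154.
σ = (3.001 − 1.847)/(0.9154 − (-0.8416)) = 0.657.
μ = 1.847 − (-0.8416)·0.657 = 2.400.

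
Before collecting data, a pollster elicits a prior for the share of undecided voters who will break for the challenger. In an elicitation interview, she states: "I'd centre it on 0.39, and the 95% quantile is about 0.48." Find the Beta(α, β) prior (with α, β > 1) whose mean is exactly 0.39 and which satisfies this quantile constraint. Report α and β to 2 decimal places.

With mean 0.39 fixed, write α = 0.39s, β = 0.61s where s = α+β.
Need P(θ < 0.48) = 0.95 under Beta(0.39s, 0.61s). Normal approximation: (q−m)/√(m(1−m)/s) ≈ z_{0.95} = 1.64, so s ≈ 0.39·0.61·(1.64)²/(0.48−0.39)² = 79.5.
At s = 79.5: P(θ<0.48) ≈ 0.948. Adjusting to match 0.95 gives s ≈ 81.36.
So α = 0.39·81.36 ≈ 31.73, β = 0.61·81.36 ≈ 49.63.

α ≈ 31.73, β ≈ 49.63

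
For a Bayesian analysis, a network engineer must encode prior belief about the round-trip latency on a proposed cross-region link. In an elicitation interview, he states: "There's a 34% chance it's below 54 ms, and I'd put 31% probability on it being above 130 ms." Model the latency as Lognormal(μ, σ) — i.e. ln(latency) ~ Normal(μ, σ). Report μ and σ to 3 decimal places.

If T ~ Lognormal(μ,σ) then ln T ~ Normal(μ,σ), so the p-quantile of ln T is μ + z_p·σ.
ln(54) = 3.989 and ln(130) = 4.868; z_{0.34} = -0.4125, z_{0.69} = 0.4959.
σ = (4.868 − 3.989)/(0.4959 − (-0.4125)) = 0.967.
μ = 3.989 − (-0.4125)·0.967 = 4.388.

μ ≈ 4.388, σ ≈ 0.967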